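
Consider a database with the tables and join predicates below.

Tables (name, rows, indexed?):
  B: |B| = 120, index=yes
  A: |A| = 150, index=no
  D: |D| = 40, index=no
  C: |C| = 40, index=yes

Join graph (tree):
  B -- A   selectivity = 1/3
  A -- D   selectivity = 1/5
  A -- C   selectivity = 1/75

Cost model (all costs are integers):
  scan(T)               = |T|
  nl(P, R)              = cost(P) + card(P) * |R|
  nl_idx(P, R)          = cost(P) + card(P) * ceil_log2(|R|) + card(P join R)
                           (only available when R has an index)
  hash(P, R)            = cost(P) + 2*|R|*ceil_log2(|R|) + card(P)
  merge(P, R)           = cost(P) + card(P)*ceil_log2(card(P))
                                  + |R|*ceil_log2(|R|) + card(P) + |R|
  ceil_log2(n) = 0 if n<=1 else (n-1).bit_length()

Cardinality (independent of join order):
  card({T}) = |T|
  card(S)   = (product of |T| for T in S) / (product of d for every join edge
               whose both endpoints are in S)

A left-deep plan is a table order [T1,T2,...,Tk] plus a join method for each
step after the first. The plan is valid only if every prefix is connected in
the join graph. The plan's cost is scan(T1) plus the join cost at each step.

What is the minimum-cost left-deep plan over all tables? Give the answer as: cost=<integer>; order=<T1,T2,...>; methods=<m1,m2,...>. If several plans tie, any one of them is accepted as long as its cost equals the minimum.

cost=3660; order=A,C,D,B; methods=hash,hash,hash

Selinger DP (subsets sized 1..n):
  {B}: scan cost=120, card=120
  {A}: scan cost=150, card=150
  {D}: scan cost=40, card=40
  {C}: scan cost=40, card=40
  {AB}: card=6000; try (B,hash)→1980, (A,merge)→2430, (B,merge)→2460, (A,hash)→2640, (B,nl_idx)→7200, (A,nl)→18120 …(+1); best=1980 via (B,hash)
  {AD}: card=1200; try (D,hash)→780, (A,merge)→1670, (D,merge)→1780, (A,hash)→2480, (A,nl)→6040, (D,nl)→6150; best=780 via (D,hash)
  {AC}: card=80; try (C,hash)→780, (C,nl_idx)→1130, (A,merge)→1670, (C,merge)→1780, (A,hash)→2480, (A,nl)→6040 …(+1); best=780 via (C,hash)
  {ABD}: card=48000; try (B,hash)→3660, (D,hash)→8460, (B,merge)→16140, (B,nl_idx)→57180, (D,merge)→86260, (B,nl)→144780 …(+1); best=3660 via (B,hash)
  {ABC}: card=3200; try (B,merge)→2380, (B,hash)→2540, (B,nl_idx)→4540, (C,hash)→8460, (B,nl)→10380, (C,nl_idx)→41180 …(+2); best=2380 via (B,merge)
  {ACD}: card=640; try (D,hash)→1340, (D,merge)→1700, (C,hash)→2460, (D,nl)→3980, (C,nl_idx)→8620, (C,merge)→15460 …(+1); best=1340 via (D,hash)
  {ABCD}: card=25600; try (B,hash)→3660, (D,hash)→6060, (B,merge)→9340, (B,nl_idx)→31420, (D,merge)→44260, (C,hash)→52140 …(+5); best=3660 via (B,hash)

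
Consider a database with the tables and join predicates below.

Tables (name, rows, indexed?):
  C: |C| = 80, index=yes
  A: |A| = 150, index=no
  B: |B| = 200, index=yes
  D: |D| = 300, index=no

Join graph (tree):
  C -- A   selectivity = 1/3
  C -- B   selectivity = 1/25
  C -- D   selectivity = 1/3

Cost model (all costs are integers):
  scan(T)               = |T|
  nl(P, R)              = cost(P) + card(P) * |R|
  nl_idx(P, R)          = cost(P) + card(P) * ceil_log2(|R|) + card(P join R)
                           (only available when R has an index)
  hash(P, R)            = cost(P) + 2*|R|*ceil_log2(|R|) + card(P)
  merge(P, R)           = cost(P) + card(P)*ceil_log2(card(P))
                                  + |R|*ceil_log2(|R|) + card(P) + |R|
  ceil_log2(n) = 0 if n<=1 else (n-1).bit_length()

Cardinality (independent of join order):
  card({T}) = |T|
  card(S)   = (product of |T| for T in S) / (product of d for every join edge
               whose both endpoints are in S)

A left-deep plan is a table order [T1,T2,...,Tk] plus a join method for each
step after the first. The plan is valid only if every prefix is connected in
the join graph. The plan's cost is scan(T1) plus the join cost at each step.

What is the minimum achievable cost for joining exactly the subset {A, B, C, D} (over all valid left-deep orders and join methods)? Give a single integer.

Selinger DP over subsets of {A,B,C,D}:
  {C}: scan cost=80, card=80
  {A}: scan cost=150, card=150
  {B}: scan cost=200, card=200
  {D}: scan cost=300, card=300
  {AC}: card=4000; try (C,hash)→1420, (A,merge)→2070, (C,merge)→2140, (A,hash)→2560, (C,nl_idx)→5200, (A,nl)→12080 …(+1); best=1420 via (C,hash)
  {BC}: card=640; try (B,nl_idx)→1360, (C,hash)→1520, (C,nl_idx)→2240, (B,merge)→2520, (C,merge)→2640, (B,hash)→3360 …(+2); best=1360 via (B,nl_idx)
  {CD}: card=8000; try (C,hash)→1720, (D,merge)→3720, (C,merge)→3940, (D,hash)→5560, (C,nl_idx)→10400, (D,nl)→24080 …(+1); best=1720 via (C,hash)
  {ABC}: card=32000; try (A,hash)→4400, (B,hash)→8620, (A,merge)→9750, (B,merge)→55220, (B,nl_idx)→65420, (A,nl)→97360 …(+1); best=4400 via (A,hash)
  {ACD}: card=400000; try (D,hash)→10820, (A,hash)→12120, (D,merge)→56420, (A,merge)→115070, (D,nl)→1201420, (A,nl)→1201720; best=10820 via (D,hash)
  {BCD}: card=64000; try (D,hash)→7400, (D,merge)→11400, (B,hash)→12920, (B,merge)→115520, (B,nl_idx)→129720, (D,nl)→193360 …(+1); best=7400 via (D,hash)
  {ABCD}: card=3200000; try (D,hash)→41800, (A,hash)→73800, (B,hash)→414020, (D,merge)→519400, (A,merge)→1096750, (B,nl_idx)→6410820 …(+4); best=41800 via (D,hash)

41800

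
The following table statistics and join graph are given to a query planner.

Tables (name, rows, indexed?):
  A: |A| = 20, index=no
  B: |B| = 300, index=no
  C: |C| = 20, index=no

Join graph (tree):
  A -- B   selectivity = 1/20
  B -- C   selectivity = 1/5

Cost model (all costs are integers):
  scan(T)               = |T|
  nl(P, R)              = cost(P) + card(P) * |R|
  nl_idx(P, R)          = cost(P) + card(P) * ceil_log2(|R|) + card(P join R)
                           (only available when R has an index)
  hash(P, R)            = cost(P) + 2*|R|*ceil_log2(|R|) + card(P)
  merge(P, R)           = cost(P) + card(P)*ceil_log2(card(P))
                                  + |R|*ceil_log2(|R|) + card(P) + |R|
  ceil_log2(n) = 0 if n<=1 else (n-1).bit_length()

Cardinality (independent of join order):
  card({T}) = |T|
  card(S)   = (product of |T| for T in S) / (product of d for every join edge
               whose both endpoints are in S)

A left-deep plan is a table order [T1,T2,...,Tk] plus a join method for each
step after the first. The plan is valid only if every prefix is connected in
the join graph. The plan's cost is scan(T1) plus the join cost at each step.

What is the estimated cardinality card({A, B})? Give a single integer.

Tables in S: A(20), B(300)
Edges inside S: A-B(d=20)
numerator = 20 * 300 = 6000
denominator = 20 = 20
card(S) = 6000 / 20 = 300

300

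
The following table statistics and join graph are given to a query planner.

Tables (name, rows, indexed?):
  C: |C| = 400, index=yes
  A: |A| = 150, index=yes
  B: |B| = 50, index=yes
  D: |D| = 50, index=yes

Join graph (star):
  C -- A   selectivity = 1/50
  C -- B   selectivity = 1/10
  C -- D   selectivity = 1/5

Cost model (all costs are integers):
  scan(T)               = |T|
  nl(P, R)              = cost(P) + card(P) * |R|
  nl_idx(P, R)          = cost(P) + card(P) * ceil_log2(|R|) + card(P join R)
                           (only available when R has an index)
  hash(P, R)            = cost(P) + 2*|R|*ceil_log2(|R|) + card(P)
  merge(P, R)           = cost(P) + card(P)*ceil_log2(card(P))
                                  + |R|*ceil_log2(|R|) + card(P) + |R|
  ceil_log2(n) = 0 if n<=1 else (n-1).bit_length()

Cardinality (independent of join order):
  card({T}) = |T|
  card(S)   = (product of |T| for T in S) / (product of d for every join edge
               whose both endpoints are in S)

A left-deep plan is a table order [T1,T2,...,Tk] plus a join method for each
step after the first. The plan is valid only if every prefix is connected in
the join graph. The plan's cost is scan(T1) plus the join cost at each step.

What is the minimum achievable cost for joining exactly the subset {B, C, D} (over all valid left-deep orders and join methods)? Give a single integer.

4000

Selinger DP over subsets of {B,C,D}:
  {C}: scan cost=400, card=400
  {B}: scan cost=50, card=50
  {D}: scan cost=50, card=50
  {BC}: card=2000; try (B,hash)→1400, (C,nl_idx)→2500, (C,merge)→4400, (B,merge)→4750, (B,nl_idx)→4800, (C,hash)→7300 …(+2); best=1400 via (B,hash)
  {CD}: card=4000; try (D,hash)→1400, (C,merge)→4400, (C,nl_idx)→4500, (D,merge)→4750, (D,nl_idx)→6800, (C,hash)→7300 …(+2); best=1400 via (D,hash)
  {BCD}: card=20000; try (D,hash)→4000, (B,hash)→6000, (D,merge)→25750, (D,nl_idx)→33400, (B,nl_idx)→45400, (B,merge)→53750 …(+2); best=4000 via (D,hash)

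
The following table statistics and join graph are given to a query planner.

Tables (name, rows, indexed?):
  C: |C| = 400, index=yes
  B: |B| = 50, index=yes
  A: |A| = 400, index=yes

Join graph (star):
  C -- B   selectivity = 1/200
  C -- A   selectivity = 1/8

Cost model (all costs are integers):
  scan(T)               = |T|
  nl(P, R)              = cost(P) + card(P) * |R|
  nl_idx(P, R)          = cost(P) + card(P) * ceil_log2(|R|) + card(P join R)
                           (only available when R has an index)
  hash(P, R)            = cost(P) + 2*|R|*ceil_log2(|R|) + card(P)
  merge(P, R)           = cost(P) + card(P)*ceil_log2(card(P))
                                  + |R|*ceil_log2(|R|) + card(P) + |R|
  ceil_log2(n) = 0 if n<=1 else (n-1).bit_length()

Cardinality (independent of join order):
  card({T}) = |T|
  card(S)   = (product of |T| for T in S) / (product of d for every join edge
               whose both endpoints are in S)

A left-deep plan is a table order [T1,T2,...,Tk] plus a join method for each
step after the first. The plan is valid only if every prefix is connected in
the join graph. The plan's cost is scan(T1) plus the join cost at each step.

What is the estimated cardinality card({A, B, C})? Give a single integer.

5000

Tables in S: A(400), B(50), C(400)
Edges inside S: C-B(d=200), C-A(d=8)
numerator = 400 * 50 * 400 = 8000000
denominator = 200 * 8 = 1600
card(S) = 8000000 / 1600 = 5000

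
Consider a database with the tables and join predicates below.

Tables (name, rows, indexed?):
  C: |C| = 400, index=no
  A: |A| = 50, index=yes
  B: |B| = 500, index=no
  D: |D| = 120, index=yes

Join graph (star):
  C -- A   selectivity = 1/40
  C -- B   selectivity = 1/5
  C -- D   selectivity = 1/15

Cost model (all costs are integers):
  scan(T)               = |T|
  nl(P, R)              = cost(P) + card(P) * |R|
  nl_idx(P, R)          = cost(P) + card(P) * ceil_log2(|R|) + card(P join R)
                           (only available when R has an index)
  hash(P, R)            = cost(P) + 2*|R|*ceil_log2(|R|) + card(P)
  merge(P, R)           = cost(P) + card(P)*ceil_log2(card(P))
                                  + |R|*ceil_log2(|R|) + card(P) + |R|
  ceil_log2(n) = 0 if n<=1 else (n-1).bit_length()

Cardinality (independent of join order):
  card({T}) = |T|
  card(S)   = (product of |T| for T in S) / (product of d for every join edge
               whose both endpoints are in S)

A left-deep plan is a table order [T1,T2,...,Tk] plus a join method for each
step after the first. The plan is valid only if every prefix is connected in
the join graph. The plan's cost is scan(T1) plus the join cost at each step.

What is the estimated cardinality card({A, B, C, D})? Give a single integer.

400000

Tables in S: A(50), B(500), C(400), D(120)
Edges inside S: C-A(d=40), C-B(d=5), C-D(d=15)
numerator = 50 * 500 * 400 * 120 = 1200000000
denominator = 40 * 5 * 15 = 3000
card(S) = 1200000000 / 3000 = 400000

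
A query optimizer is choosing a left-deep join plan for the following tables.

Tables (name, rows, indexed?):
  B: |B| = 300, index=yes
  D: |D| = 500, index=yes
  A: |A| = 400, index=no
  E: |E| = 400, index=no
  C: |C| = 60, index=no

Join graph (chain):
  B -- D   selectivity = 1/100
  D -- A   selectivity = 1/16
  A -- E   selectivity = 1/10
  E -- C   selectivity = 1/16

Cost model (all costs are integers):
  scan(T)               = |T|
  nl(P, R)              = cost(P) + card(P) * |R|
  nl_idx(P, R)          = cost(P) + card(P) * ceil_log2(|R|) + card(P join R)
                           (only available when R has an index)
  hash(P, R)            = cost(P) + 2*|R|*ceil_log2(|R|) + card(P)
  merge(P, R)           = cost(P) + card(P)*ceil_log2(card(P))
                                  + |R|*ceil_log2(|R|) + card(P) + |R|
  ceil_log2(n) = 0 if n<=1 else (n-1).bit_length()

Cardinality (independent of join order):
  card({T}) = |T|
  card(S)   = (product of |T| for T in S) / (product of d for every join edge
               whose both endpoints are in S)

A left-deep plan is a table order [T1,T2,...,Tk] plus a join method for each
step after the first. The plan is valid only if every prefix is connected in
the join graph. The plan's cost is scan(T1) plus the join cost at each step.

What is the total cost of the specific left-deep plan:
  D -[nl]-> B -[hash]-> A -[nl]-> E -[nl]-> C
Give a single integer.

step 1: scan D: cost=500, card=500
step 2: join B via nl
    card(P join B) = 500*300/(100) = 1500
    cost = 500 + 500*300 = 150500
step 3: join A via hash
    card(P join A) = 1500*400/(16) = 37500
    cost = 150500 + 2*400*9 + 1500 = 159200
step 4: join E via nl
    card(P join E) = 37500*400/(10) = 1500000
    cost = 159200 + 37500*400 = 15159200
step 5: join C via nl
    card(P join C) = 1500000*60/(16) = 5625000
    cost = 15159200 + 1500000*60 = 105159200

105159200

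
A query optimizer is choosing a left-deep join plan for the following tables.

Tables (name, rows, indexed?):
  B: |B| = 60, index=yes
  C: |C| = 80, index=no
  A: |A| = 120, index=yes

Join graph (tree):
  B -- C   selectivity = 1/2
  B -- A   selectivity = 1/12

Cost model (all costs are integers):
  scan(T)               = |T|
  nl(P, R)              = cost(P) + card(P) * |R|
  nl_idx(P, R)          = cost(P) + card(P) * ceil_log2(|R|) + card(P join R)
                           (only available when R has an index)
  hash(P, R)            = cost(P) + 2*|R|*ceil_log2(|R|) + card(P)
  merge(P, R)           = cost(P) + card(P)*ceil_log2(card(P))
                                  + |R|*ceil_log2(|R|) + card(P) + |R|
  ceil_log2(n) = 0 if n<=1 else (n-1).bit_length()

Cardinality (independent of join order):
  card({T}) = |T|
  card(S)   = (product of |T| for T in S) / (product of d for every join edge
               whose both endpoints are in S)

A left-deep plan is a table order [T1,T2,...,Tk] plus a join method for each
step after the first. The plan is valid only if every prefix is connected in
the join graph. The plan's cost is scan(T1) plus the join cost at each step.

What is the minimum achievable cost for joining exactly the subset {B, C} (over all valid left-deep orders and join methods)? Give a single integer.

Selinger DP over subsets of {B,C}:
  {B}: scan cost=60, card=60
  {C}: scan cost=80, card=80
  {BC}: card=2400; try (B,hash)→880, (C,merge)→1120, (B,merge)→1140, (C,hash)→1240, (B,nl_idx)→2960, (C,nl)→4860 …(+1); best=880 via (B,hash)

880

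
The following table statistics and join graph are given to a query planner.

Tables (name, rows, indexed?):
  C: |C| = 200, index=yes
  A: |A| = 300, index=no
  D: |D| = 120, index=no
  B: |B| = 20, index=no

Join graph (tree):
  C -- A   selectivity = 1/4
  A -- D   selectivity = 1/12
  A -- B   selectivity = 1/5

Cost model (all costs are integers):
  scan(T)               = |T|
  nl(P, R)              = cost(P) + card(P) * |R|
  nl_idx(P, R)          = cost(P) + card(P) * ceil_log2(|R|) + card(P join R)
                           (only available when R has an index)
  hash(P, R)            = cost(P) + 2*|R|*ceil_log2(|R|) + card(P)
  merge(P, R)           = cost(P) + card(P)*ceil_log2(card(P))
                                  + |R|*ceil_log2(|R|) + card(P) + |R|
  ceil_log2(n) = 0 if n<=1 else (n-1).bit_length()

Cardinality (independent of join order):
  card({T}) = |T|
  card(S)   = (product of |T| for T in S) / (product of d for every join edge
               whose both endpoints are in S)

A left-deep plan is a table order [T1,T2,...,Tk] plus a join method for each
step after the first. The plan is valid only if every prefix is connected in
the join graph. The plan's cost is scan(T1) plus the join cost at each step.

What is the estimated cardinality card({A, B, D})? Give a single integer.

Tables in S: A(300), B(20), D(120)
Edges inside S: A-D(d=12), A-B(d=5)
numerator = 300 * 20 * 120 = 720000
denominator = 12 * 5 = 60
card(S) = 720000 / 60 = 12000

12000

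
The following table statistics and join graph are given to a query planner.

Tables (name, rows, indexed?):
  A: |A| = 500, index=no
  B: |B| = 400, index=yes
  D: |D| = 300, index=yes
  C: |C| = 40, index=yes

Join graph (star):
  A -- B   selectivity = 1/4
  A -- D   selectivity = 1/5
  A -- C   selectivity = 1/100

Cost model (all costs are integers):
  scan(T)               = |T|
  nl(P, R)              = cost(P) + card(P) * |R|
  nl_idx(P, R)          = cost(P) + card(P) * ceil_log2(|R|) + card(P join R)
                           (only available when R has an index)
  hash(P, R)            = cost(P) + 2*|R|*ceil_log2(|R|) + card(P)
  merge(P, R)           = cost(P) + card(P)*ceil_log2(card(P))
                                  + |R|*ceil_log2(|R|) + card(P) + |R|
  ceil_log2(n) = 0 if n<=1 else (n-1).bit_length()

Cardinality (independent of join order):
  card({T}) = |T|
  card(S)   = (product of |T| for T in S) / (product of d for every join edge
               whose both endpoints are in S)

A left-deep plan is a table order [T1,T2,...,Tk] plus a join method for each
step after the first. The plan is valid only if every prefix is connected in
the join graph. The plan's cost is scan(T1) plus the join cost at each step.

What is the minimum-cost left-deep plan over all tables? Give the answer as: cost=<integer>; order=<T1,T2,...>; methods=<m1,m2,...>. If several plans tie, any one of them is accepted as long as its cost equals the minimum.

Selinger DP (subsets sized 1..n):
  {A}: scan cost=500, card=500
  {B}: scan cost=400, card=400
  {D}: scan cost=300, card=300
  {C}: scan cost=40, card=40
  {AB}: card=50000; try (B,hash)→8200, (A,merge)→9400, (B,merge)→9500, (A,hash)→9800, (B,nl_idx)→55000, (A,nl)→200400 …(+1); best=8200 via (B,hash)
  {AD}: card=30000; try (D,hash)→6400, (A,merge)→8300, (D,merge)→8500, (A,hash)→9600, (D,nl_idx)→35000, (A,nl)→150300 …(+1); best=6400 via (D,hash)
  {AC}: card=200; try (C,hash)→1480, (C,nl_idx)→3700, (A,merge)→5320, (C,merge)→5780, (A,hash)→9080, (A,nl)→20040 …(+1); best=1480 via (C,hash)
  {ABD}: card=3000000; try (B,hash)→43600, (D,hash)→63600, (B,merge)→490400, (D,merge)→861200, (B,nl_idx)→3276400, (D,nl_idx)→3458200 …(+2); best=43600 via (B,hash)
  {ABC}: card=20000; try (B,merge)→7280, (B,hash)→8880, (B,nl_idx)→23280, (C,hash)→58680, (B,nl)→81480, (C,nl_idx)→328200 …(+2); best=7280 via (B,merge)
  {ACD}: card=12000; try (D,merge)→6280, (D,hash)→7080, (D,nl_idx)→15280, (C,hash)→36880, (D,nl)→61480, (C,nl_idx)→198400 …(+2); best=6280 via (D,merge)
  {ABCD}: card=1200000; try (B,hash)→25480, (D,hash)→32680, (B,merge)→190280, (D,merge)→330280, (B,nl_idx)→1314280, (D,nl_idx)→1387280 …(+6); best=25480 via (B,hash)

cost=25480; order=A,C,D,B; methods=hash,merge,hash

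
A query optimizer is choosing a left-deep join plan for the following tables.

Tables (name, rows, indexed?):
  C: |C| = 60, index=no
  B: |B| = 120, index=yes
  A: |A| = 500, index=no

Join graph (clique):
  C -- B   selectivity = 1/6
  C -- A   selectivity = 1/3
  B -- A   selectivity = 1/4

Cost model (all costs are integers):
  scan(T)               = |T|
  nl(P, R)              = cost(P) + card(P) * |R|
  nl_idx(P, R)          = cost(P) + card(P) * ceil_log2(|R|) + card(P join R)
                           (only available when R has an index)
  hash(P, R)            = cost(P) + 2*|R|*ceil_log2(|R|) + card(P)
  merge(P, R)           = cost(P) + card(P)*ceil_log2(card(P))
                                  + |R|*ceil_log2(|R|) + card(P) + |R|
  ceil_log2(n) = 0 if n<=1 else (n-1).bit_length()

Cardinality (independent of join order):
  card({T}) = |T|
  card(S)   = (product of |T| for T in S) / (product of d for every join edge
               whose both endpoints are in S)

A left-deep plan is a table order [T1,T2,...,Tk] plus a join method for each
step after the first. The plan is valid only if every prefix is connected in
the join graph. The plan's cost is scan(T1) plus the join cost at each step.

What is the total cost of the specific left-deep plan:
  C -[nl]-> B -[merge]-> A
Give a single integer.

26660

step 1: scan C: cost=60, card=60
step 2: join B via nl
    card(P join B) = 60*120/(6) = 1200
    cost = 60 + 60*120 = 7260
step 3: join A via merge
    card(P join A) = 1200*500/(3*4) = 50000
    cost = 7260 + 1200*11 + 500*9 + 1200 + 500 = 26660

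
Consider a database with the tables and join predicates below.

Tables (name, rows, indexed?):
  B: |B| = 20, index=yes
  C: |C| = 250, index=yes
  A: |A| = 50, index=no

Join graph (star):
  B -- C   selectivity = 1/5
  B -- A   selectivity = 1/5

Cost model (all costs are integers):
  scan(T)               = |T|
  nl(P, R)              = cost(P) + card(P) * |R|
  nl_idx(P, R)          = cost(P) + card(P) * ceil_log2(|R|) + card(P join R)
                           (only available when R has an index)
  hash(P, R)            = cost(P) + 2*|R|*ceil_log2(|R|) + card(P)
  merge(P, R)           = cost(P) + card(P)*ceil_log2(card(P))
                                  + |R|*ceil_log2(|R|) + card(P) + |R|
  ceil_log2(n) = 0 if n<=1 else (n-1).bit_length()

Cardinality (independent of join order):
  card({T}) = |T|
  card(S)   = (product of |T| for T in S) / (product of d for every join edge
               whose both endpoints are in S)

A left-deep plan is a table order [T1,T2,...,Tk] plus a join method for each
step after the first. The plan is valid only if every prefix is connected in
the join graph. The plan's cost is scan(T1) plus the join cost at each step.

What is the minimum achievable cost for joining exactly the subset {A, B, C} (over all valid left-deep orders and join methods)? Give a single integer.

Selinger DP over subsets of {A,B,C}:
  {B}: scan cost=20, card=20
  {C}: scan cost=250, card=250
  {A}: scan cost=50, card=50
  {BC}: card=1000; try (B,hash)→700, (C,nl_idx)→1180, (C,merge)→2390, (B,nl_idx)→2500, (B,merge)→2620, (C,hash)→4040 …(+2); best=700 via (B,hash)
  {AB}: card=200; try (B,hash)→300, (A,merge)→490, (B,nl_idx)→500, (B,merge)→520, (A,hash)→640, (A,nl)→1020 …(+1); best=300 via (B,hash)
  {ABC}: card=10000; try (A,hash)→2300, (C,merge)→4350, (C,hash)→4500, (C,nl_idx)→11900, (A,merge)→12050, (C,nl)→50300 …(+1); best=2300 via (A,hash)

2300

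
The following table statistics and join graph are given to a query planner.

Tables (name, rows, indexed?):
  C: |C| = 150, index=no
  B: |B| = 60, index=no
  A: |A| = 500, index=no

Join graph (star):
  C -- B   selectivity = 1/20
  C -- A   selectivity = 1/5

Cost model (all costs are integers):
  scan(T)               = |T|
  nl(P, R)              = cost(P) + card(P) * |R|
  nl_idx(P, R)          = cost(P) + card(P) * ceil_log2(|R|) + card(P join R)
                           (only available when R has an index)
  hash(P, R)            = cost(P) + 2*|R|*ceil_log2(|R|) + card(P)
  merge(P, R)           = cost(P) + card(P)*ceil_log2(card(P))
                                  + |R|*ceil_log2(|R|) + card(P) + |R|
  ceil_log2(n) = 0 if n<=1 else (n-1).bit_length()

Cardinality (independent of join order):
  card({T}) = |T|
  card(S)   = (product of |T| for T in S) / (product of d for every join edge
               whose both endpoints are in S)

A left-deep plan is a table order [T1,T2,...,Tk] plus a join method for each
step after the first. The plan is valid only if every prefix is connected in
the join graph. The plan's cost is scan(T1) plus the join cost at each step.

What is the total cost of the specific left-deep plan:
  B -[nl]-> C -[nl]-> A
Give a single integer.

step 1: scan B: cost=60, card=60
step 2: join C via nl
    card(P join C) = 60*150/(20) = 450
    cost = 60 + 60*150 = 9060
step 3: join A via nl
    card(P join A) = 450*500/(5) = 45000
    cost = 9060 + 450*500 = 234060

234060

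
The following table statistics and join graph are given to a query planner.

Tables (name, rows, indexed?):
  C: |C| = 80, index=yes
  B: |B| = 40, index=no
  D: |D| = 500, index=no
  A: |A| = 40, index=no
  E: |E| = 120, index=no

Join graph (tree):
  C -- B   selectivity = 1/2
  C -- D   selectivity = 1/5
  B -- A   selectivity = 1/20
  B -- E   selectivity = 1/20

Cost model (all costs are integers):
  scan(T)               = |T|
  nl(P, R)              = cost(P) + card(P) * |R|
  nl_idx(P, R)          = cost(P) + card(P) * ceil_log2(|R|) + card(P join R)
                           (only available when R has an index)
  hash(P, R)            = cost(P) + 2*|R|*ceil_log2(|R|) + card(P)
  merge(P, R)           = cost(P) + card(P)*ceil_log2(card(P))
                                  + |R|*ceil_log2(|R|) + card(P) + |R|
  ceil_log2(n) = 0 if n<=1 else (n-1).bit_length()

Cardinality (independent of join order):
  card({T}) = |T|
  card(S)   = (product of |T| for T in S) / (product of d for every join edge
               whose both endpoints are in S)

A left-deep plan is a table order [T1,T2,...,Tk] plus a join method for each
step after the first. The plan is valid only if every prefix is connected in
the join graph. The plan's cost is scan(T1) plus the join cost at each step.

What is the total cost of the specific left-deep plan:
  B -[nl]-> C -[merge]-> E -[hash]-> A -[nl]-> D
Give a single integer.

9633480

step 1: scan B: cost=40, card=40
step 2: join C via nl
    card(P join C) = 40*80/(2) = 1600
    cost = 40 + 40*80 = 3240
step 3: join E via merge
    card(P join E) = 1600*120/(20) = 9600
    cost = 3240 + 1600*11 + 120*7 + 1600 + 120 = 23400
step 4: join A via hash
    card(P join A) = 9600*40/(20) = 19200
    cost = 23400 + 2*40*6 + 9600 = 33480
step 5: join D via nl
    card(P join D) = 19200*500/(5) = 1920000
    cost = 33480 + 19200*500 = 9633480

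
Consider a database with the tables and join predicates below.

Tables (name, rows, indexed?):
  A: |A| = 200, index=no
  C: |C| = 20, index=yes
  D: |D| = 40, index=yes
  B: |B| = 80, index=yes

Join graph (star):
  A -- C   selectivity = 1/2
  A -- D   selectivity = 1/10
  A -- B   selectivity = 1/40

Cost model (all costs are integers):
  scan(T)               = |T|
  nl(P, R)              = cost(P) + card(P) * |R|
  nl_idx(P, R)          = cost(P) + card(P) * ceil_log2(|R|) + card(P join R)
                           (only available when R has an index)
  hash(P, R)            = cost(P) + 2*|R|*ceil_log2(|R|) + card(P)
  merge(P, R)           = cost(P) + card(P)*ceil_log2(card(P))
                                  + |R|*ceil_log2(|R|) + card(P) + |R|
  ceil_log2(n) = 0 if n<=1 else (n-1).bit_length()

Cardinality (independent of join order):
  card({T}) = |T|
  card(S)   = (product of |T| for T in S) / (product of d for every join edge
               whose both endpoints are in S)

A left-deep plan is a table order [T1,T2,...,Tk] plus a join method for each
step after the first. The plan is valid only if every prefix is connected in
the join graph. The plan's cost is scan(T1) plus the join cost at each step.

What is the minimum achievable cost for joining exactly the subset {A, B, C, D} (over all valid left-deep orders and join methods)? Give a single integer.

Selinger DP over subsets of {A,B,C,D}:
  {A}: scan cost=200, card=200
  {C}: scan cost=20, card=20
  {D}: scan cost=40, card=40
  {B}: scan cost=80, card=80
  {AC}: card=2000; try (C,hash)→600, (A,merge)→1940, (C,merge)→2120, (C,nl_idx)→3200, (A,hash)→3240, (A,nl)→4020 …(+1); best=600 via (C,hash)
  {AD}: card=800; try (D,hash)→880, (A,merge)→2120, (D,nl_idx)→2200, (D,merge)→2280, (A,hash)→3280, (A,nl)→8040 …(+1); best=880 via (D,hash)
  {AB}: card=400; try (B,hash)→1520, (B,nl_idx)→2000, (A,merge)→2520, (B,merge)→2640, (A,hash)→3360, (A,nl)→16080 …(+1); best=1520 via (B,hash)
  {ACD}: card=8000; try (C,hash)→1880, (D,hash)→3080, (C,merge)→9800, (C,nl_idx)→12880, (C,nl)→16880, (D,nl_idx)→20600 …(+2); best=1880 via (C,hash)
  {ABC}: card=4000; try (C,hash)→2120, (B,hash)→3720, (C,merge)→5640, (C,nl_idx)→7520, (C,nl)→9520, (B,nl_idx)→18600 …(+2); best=2120 via (C,hash)
  {ABD}: card=1600; try (D,hash)→2400, (B,hash)→2800, (D,nl_idx)→5520, (D,merge)→5800, (B,nl_idx)→8080, (B,merge)→10320 …(+2); best=2400 via (D,hash)
  {ABCD}: card=16000; try (C,hash)→4200, (D,hash)→6600, (B,hash)→11000, (C,merge)→21720, (C,nl_idx)→26400, (C,nl)→34400 …(+6); best=4200 via (C,hash)

4200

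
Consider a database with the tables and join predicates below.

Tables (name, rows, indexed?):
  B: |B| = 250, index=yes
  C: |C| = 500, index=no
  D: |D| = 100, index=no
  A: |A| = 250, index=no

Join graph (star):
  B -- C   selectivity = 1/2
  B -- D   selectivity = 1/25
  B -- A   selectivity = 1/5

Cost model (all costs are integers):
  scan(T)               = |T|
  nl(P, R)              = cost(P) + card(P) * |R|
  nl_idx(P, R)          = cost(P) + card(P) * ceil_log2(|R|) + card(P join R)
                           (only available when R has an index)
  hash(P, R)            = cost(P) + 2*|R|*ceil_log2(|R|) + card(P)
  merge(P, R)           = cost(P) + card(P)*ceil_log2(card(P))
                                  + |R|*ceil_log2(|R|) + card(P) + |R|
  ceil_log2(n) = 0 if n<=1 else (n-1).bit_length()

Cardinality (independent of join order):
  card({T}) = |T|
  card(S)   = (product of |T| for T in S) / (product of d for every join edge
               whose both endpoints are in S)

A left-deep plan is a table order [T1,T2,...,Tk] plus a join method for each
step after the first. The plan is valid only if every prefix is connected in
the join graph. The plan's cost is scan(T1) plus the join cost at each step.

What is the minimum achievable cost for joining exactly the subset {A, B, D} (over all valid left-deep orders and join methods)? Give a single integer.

6900

Selinger DP over subsets of {A,B,D}:
  {B}: scan cost=250, card=250
  {D}: scan cost=100, card=100
  {A}: scan cost=250, card=250
  {BD}: card=1000; try (D,hash)→1900, (B,nl_idx)→1900, (B,merge)→3150, (D,merge)→3300, (B,hash)→4200, (B,nl)→25100 …(+1); best=1900 via (D,hash)
  {AB}: card=12500; try (B,hash)→4500, (A,hash)→4500, (B,merge)→4750, (A,merge)→4750, (B,nl_idx)→14750, (B,nl)→62750 …(+1); best=4500 via (B,hash)
  {ABD}: card=50000; try (A,hash)→6900, (A,merge)→15150, (D,hash)→18400, (D,merge)→192800, (A,nl)→251900, (D,nl)→1254500; best=6900 via (A,hash)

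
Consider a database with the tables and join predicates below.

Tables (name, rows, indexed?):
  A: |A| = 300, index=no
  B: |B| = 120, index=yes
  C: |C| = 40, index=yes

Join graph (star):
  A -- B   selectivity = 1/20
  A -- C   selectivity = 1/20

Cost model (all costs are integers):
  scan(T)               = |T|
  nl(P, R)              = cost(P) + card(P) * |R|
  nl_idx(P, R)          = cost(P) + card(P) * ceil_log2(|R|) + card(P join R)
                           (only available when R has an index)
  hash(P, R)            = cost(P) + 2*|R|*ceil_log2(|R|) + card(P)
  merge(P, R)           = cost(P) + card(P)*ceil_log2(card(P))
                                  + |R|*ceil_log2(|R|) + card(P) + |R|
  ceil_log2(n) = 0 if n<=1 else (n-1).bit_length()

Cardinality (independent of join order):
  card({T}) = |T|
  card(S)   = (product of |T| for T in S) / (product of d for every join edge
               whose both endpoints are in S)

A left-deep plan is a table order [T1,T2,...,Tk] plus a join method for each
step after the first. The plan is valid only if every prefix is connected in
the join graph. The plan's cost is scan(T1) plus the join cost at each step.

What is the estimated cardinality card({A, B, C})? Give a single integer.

Tables in S: A(300), B(120), C(40)
Edges inside S: A-B(d=20), A-C(d=20)
numerator = 300 * 120 * 40 = 1440000
denominator = 20 * 20 = 400
card(S) = 1440000 / 400 = 3600

3600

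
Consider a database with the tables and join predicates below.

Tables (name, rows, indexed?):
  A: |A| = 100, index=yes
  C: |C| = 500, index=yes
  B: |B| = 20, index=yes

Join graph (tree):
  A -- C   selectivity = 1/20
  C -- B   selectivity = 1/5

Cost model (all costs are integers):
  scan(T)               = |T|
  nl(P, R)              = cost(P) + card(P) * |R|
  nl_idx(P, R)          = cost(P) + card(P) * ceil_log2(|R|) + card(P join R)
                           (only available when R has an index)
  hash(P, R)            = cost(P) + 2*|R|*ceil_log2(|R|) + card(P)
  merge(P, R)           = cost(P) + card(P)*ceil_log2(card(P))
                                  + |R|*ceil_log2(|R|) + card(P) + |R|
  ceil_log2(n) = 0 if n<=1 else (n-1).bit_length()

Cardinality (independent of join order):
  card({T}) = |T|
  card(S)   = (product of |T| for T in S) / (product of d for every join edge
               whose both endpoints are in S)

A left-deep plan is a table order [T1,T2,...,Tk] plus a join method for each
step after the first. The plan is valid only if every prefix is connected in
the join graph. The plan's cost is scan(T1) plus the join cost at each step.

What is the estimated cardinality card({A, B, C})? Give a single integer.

Tables in S: A(100), B(20), C(500)
Edges inside S: A-C(d=20), C-B(d=5)
numerator = 100 * 20 * 500 = 1000000
denominator = 20 * 5 = 100
card(S) = 1000000 / 100 = 10000

10000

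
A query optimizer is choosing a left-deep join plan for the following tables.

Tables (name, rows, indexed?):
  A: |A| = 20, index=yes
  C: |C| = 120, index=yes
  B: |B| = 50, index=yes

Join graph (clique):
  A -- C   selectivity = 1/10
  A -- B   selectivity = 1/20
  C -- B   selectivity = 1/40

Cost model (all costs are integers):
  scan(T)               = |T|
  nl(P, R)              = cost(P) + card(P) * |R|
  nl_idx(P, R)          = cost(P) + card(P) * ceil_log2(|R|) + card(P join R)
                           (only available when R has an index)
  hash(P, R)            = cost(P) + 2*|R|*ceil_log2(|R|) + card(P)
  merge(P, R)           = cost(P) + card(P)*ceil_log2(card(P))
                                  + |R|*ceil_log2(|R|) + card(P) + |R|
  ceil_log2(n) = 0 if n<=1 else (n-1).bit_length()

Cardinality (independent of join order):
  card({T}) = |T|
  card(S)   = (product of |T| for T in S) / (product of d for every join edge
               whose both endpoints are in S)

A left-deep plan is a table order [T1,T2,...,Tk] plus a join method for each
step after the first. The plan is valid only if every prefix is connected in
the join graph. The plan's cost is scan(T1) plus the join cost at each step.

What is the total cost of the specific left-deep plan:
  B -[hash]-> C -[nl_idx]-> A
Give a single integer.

2545

step 1: scan B: cost=50, card=50
step 2: join C via hash
    card(P join C) = 50*120/(40) = 150
    cost = 50 + 2*120*7 + 50 = 1780
step 3: join A via nl_idx
    card(P join A) = 150*20/(10*20) = 15
    cost = 1780 + 150*5 + 15 = 2545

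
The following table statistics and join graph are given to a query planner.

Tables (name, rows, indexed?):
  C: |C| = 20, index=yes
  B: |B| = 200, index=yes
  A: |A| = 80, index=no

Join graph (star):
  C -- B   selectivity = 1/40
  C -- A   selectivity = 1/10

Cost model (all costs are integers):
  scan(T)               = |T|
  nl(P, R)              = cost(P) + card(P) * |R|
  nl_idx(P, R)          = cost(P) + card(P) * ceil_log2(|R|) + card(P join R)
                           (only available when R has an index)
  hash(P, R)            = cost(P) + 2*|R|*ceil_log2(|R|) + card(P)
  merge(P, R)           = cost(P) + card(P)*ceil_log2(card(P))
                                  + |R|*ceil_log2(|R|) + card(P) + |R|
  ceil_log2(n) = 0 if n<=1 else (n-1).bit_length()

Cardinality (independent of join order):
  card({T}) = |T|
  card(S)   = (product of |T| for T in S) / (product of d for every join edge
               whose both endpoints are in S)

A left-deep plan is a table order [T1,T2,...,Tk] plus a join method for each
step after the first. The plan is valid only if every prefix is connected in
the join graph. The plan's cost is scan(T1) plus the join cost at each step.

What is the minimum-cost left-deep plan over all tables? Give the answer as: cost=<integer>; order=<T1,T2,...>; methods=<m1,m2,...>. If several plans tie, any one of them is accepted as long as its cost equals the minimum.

cost=1500; order=C,B,A; methods=nl_idx,hash

Selinger DP (subsets sized 1..n):
  {C}: scan cost=20, card=20
  {B}: scan cost=200, card=200
  {A}: scan cost=80, card=80
  {BC}: card=100; try (B,nl_idx)→280, (C,hash)→600, (C,nl_idx)→1300, (B,merge)→1940, (C,merge)→2120, (B,hash)→3240 …(+2); best=280 via (B,nl_idx)
  {AC}: card=160; try (C,hash)→360, (C,nl_idx)→640, (A,merge)→780, (C,merge)→840, (A,hash)→1160, (A,nl)→1620 …(+1); best=360 via (C,hash)
  {ABC}: card=800; try (A,hash)→1500, (A,merge)→1720, (B,nl_idx)→2440, (B,merge)→3600, (B,hash)→3720, (A,nl)→8280 …(+1); best=1500 via (A,hash)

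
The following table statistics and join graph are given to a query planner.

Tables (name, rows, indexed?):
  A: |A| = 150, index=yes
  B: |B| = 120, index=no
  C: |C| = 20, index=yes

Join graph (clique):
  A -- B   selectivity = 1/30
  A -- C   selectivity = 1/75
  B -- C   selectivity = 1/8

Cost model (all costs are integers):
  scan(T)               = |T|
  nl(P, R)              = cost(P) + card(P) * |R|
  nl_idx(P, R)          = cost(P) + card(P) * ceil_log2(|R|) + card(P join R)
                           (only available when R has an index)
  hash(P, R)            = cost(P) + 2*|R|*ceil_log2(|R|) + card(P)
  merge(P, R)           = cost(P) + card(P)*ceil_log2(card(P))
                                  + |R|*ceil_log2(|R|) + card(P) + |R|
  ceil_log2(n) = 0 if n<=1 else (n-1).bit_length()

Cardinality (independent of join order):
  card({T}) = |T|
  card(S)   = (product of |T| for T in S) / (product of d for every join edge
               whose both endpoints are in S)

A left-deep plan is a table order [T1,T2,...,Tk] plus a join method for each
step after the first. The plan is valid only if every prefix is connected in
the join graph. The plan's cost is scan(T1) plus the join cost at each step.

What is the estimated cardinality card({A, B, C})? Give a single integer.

Tables in S: A(150), B(120), C(20)
Edges inside S: A-B(d=30), A-C(d=75), B-C(d=8)
numerator = 150 * 120 * 20 = 360000
denominator = 30 * 75 * 8 = 18000
card(S) = 360000 / 18000 = 20

20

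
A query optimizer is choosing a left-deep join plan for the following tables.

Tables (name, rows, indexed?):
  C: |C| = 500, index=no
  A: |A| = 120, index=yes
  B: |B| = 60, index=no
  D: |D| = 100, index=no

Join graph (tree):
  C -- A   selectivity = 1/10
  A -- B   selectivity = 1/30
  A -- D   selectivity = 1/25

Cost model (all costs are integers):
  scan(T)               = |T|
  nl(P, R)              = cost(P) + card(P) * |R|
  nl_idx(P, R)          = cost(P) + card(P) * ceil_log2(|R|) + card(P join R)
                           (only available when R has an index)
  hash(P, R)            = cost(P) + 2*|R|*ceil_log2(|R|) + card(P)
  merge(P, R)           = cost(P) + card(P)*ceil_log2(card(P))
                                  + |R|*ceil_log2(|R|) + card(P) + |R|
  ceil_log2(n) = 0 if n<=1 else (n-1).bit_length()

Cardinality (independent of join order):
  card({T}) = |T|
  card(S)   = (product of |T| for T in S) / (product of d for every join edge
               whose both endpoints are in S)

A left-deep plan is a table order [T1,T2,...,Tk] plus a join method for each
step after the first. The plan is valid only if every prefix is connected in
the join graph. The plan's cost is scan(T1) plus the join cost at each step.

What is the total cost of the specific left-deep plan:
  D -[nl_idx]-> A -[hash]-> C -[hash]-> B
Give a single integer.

step 1: scan D: cost=100, card=100
step 2: join A via nl_idx
    card(P join A) = 100*120/(25) = 480
    cost = 100 + 100*7 + 480 = 1280
step 3: join C via hash
    card(P join C) = 480*500/(10) = 24000
    cost = 1280 + 2*500*9 + 480 = 10760
step 4: join B via hash
    card(P join B) = 24000*60/(30) = 48000
    cost = 10760 + 2*60*6 + 24000 = 35480

35480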